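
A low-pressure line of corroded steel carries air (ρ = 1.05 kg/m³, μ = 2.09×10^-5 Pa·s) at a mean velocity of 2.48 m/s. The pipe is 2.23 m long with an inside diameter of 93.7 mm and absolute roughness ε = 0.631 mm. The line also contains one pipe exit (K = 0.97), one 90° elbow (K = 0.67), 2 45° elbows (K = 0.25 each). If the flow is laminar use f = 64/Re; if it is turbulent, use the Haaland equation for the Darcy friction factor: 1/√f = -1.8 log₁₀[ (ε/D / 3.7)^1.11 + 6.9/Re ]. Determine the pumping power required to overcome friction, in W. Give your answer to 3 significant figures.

Reynolds number Re = ρVD/μ = 1.05 · 2.48 · 0.0937 / 2.09e-05 = 1.167e+04.
Re > 4000 → turbulent. Relative roughness ε/D = 0.000631/0.0937 = 0.00673. Haaland: 1/√f = -1.8 log₁₀[(0.00673/3.7)^1.11 + 6.9/1.167e+04] = -1.8 log₁₀[0.000909 + 0.000591] = 5.083, so f = 0.03871.
Total minor-loss coefficient ΣK = 1·0.97 + 1·0.67 + 2·0.25 = 2.14.
ΔP = [f·L/D + ΣK]·(ρV²/2) = [0.03871·2.23/0.0937 + 2.14]·(1.05·2.48²/2) = [0.9212 + 2.14]·3.229 = 9.884 Pa.
Q = V·A = 2.48·0.006896 = 0.0171 m³/s.
Pumping power P = QΔP = 0.0171·9.884 = 0.1690 W = 0.169 W.

P ≈ 0.169 W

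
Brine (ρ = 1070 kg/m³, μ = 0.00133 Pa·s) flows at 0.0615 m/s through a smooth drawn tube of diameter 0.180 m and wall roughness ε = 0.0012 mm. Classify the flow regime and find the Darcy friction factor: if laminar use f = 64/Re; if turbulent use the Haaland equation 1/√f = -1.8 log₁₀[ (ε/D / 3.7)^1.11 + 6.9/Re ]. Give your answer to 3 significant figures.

Re = ρVD/μ = 1070·0.0615·0.18/0.00133 = 8906.
Re > 4000 → turbulent. ε/D = 1.2e-06/0.18 = 6.67e-06; Haaland: 1/√f = -1.8 log₁₀[4.21e-07 + 0.000775] = 5.599, so f = 0.0319.

f ≈ 0.0319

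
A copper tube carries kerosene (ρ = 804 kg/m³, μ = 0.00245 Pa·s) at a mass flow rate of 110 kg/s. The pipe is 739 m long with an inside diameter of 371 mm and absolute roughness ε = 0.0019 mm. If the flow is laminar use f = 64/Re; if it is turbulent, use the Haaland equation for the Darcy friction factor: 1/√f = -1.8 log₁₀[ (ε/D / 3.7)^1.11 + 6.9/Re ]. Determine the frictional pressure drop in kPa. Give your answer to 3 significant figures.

A = πD²/4 = π(0.371)²/4 = 0.1081 m²; mean velocity V = ṁ/(ρA) = 110/(804 · 0.1081) = 1.266 m/s.
Reynolds number Re = ρVD/μ = 804 · 1.266 · 0.371 / 0.00245 = 1.541e+05.
Re > 4000 → turbulent. Relative roughness ε/D = 1.9e-06/0.371 = 5.12e-06. Haaland: 1/√f = -1.8 log₁₀[(5.12e-06/3.7)^1.11 + 6.9/1.541e+05] = -1.8 log₁₀[3.14e-07 + 4.48e-05] = 7.823, so f = 0.01634.
Darcy-Weisbach: ΔP = f(L/D)(ρV²/2) = 0.01634·(739/0.371)·(804·1.266²/2) = 0.01634·1992·643.9 = 2.096e+04 Pa.
ΔP = 2.096e+04 Pa = 21.0 kPa.

ΔP ≈ 21.0 kPa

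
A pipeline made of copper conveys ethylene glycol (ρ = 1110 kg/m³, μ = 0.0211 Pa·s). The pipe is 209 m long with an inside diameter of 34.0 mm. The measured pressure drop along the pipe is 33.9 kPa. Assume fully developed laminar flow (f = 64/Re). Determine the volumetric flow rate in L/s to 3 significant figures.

For laminar flow, f = 64/Re with Re = ρVD/μ, so Darcy-Weisbach reduces to ΔP = 32μLV/D². Solving for V: V = ΔP·D²/(32μL) = 3.39e+04·(0.034)²/(32·0.0211·209) = 0.2777 m/s.
Check: Re = ρVD/μ = 1110·0.2777·0.034/0.0211 = 496.7 < 2300, so the laminar assumption holds.
Q = V·A = 0.2777·(π/4·0.034²) = 0.0002521 m³/s = 0.252 L/s.

Q ≈ 0.252 L/s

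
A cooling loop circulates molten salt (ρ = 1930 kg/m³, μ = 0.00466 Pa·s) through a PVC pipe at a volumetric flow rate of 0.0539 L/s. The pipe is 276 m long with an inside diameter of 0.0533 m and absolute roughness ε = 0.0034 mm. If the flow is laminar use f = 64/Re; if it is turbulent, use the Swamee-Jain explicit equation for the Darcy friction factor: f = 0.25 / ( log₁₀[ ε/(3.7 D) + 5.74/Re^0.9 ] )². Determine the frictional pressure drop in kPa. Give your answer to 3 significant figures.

Q = 0.0539 L/s = 0.0539/1000 = 5.39e-05 m³/s.
Cross-sectional area A = πD²/4 = π(0.0533)²/4 = 0.002231 m²; mean velocity V = Q/A = 5.39e-05/0.002231 = 0.02416 m/s.
Reynolds number Re = ρVD/μ = 1930 · 0.02416 · 0.0533 / 0.00466 = 533.3.
Re < 2300 → laminar flow, so f = 64/Re = 64/533.3 = 0.12 (the turbulent correlation is not needed).
Darcy-Weisbach: ΔP = f(L/D)(ρV²/2) = 0.12·(276/0.0533)·(1930·0.02416²/2) = 0.12·5178·0.5631 = 350 Pa.
ΔP = 350 Pa = 0.350 kPa.

ΔP ≈ 0.350 kPa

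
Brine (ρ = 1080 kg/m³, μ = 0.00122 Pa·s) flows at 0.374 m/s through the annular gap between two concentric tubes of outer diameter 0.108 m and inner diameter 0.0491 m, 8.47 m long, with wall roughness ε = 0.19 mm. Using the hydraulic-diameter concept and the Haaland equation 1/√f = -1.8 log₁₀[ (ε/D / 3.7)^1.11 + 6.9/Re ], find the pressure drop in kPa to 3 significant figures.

Hydraulic diameter D_h = 4A/P = D_o - D_i = 0.108 - 0.0491 = 0.0589 m.
Re = ρVD_h/μ = 1080·0.374·0.0589/0.00122 = 1.95e+04.
ε/D_h = 0.00019/0.0589 = 0.00323; Haaland gives 1/√f = -1.8 log₁₀[0.000402+0.000354] = 5.619, so f = 0.03167.
ΔP = f(L/D_h)(ρV²/2) = 0.03167·8.47/0.0589·75.53 = 344 Pa.
ΔP = 0.344 kPa.

ΔP ≈ 0.344 kPa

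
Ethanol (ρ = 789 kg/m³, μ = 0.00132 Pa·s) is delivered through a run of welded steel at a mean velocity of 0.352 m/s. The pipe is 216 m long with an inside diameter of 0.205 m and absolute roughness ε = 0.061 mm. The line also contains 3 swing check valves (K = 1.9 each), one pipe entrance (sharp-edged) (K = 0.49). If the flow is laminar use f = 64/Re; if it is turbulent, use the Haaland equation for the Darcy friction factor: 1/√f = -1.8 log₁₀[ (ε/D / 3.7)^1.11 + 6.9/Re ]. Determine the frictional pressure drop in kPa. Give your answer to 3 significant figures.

ΔP ≈ 1.45 kPa

Reynolds number Re = ρVD/μ = 789 · 0.352 · 0.205 / 0.00132 = 4.313e+04.
Re > 4000 → turbulent. Relative roughness ε/D = 6.1e-05/0.205 = 0.000298. Haaland: 1/√f = -1.8 log₁₀[(0.000298/3.7)^1.11 + 6.9/4.313e+04] = -1.8 log₁₀[2.85e-05 + 0.00016] = 6.705, so f = 0.02225.
Total minor-loss coefficient ΣK = 3·1.9 + 1·0.49 = 6.19.
ΔP = [f·L/D + ΣK]·(ρV²/2) = [0.02225·216/0.205 + 6.19]·(789·0.352²/2) = [23.44 + 6.19]·48.88 = 1448 Pa.
ΔP = 1448 Pa = 1.45 kPa.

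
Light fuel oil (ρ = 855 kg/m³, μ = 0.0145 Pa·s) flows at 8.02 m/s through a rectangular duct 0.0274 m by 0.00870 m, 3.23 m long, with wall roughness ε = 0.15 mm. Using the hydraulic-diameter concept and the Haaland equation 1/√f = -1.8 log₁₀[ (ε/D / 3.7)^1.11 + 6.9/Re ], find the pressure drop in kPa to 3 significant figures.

Hydraulic diameter D_h = 4A/P = 4·(0.0274·0.0087)/(2·(0.0274+0.0087)) = 0.0009535/0.0722 = 0.01321 m.
Re = ρVD_h/μ = 855·8.02·0.01321/0.0145 = 6245.
ε/D_h = 0.00015/0.01321 = 0.0114; Haaland gives 1/√f = -1.8 log₁₀[0.00162+0.0011] = 4.615, so f = 0.04695.
ΔP = f(L/D_h)(ρV²/2) = 0.04695·3.23/0.01321·2.75e+04 = 3.157e+05 Pa.
ΔP = 316 kPa.

ΔP ≈ 316 kPa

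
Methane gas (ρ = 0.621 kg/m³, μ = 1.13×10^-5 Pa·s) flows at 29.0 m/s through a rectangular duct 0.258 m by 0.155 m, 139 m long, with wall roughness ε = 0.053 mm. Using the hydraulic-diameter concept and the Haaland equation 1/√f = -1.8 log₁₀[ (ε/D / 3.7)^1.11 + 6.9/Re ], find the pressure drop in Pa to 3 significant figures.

Hydraulic diameter D_h = 4A/P = 4·(0.258·0.155)/(2·(0.258+0.155)) = 0.16/0.826 = 0.1937 m.
Re = ρVD_h/μ = 0.621·29·0.1937/1.13e-05 = 3.086e+05.
ε/D_h = 5.3e-05/0.1937 = 0.000274; Haaland gives 1/√f = -1.8 log₁₀[2.6e-05+2.24e-05] = 7.768, so f = 0.01657.
ΔP = f(L/D_h)(ρV²/2) = 0.01657·139/0.1937·261.1 = 3106 Pa.

ΔP ≈ 3110 Pa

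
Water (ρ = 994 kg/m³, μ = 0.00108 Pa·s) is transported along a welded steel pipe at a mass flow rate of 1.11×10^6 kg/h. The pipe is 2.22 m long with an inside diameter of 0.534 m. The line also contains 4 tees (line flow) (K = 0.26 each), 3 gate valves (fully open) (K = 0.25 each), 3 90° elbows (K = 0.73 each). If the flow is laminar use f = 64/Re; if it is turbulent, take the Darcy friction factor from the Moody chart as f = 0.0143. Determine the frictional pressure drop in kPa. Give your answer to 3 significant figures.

ṁ = 1.11×10^6 kg/h = 1.11×10^6/3600 = 308.3 kg/s.
A = πD²/4 = π(0.534)²/4 = 0.224 m²; mean velocity V = ṁ/(ρA) = 308.3/(994 · 0.224) = 1.385 m/s.
Reynolds number Re = ρVD/μ = 994 · 1.385 · 0.534 / 0.00108 = 6.807e+05.
Re > 4000 → turbulent; use the Moody-chart value f = 0.0143.
Total minor-loss coefficient ΣK = 4·0.26 + 3·0.25 + 3·0.73 = 3.98.
ΔP = [f·L/D + ΣK]·(ρV²/2) = [0.0143·2.22/0.534 + 3.98]·(994·1.385²/2) = [0.05945 + 3.98]·953.4 = 3851 Pa.
ΔP = 3851 Pa = 3.85 kPa.

ΔP ≈ 3.85 kPa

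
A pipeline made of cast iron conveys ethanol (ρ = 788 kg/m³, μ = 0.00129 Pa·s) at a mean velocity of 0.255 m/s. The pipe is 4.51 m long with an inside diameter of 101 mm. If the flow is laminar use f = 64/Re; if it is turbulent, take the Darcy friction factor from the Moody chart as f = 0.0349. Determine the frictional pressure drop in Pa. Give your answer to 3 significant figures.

ΔP ≈ 39.9 Pa

Reynolds number Re = ρVD/μ = 788 · 0.255 · 0.101 / 0.00129 = 1.573e+04.
Re > 4000 → turbulent; use the Moody-chart value f = 0.0349.
Darcy-Weisbach: ΔP = f(L/D)(ρV²/2) = 0.0349·(4.51/0.101)·(788·0.255²/2) = 0.0349·44.65·25.62 = 39.93 Pa.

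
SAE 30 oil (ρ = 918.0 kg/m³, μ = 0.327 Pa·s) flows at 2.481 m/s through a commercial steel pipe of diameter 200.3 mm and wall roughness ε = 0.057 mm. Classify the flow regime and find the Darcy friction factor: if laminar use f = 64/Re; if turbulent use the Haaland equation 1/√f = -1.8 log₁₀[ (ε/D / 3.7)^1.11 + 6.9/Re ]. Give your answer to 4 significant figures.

f ≈ 0.04588

Re = ρVD/μ = 918·2.481·0.2003/0.327 = 1395.
Re < 2300 → laminar, so f = 64/Re = 0.04588 (roughness is irrelevant in laminar flow).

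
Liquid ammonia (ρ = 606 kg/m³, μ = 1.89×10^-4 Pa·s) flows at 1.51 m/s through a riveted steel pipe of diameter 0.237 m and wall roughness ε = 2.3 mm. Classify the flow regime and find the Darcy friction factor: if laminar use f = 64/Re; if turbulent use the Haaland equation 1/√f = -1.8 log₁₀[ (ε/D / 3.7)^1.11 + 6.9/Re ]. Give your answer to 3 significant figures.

f ≈ 0.0376

Re = ρVD/μ = 606·1.51·0.237/0.000189 = 1.147e+06.
Re > 4000 → turbulent. ε/D = 0.0023/0.237 = 0.0097; Haaland: 1/√f = -1.8 log₁₀[0.00136 + 6.01e-06] = 5.154, so f = 0.03765.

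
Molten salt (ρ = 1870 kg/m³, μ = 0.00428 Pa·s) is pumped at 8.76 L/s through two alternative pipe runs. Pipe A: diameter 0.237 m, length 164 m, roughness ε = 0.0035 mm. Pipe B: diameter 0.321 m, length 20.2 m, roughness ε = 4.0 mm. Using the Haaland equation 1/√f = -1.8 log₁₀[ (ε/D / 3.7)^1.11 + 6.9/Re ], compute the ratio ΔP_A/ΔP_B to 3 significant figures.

ΔP_A/ΔP_B ≈ 21.5

Pipe A: V = Q/A = 0.00876/0.04412 = 0.1986 m/s; Re = 2.056e+04; ε/D = 1.48e-05; Haaland → f = 0.02559; ΔP_A = f(L/D)(ρV²/2) = 652.8 Pa.
Pipe B: V = Q/A = 0.00876/0.08093 = 0.1082 m/s; Re = 1.518e+04; ε/D = 0.0125; Haaland → f = 0.04405; ΔP_B = f(L/D)(ρV²/2) = 30.37 Pa.
ΔP_A/ΔP_B = 652.8/30.37 = 21.5.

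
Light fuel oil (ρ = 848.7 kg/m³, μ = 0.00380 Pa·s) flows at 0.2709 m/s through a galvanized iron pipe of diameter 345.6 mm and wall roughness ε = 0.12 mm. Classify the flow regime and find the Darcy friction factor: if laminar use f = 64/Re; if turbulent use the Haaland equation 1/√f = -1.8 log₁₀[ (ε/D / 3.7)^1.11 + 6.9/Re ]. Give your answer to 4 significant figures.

Re = ρVD/μ = 848.7·0.2709·0.3456/0.0038 = 2.091e+04.
Re > 4000 → turbulent. ε/D = 0.00012/0.3456 = 0.000347; Haaland: 1/√f = -1.8 log₁₀[3.38e-05 + 0.00033] = 6.19, so f = 0.0261.

f ≈ 0.02610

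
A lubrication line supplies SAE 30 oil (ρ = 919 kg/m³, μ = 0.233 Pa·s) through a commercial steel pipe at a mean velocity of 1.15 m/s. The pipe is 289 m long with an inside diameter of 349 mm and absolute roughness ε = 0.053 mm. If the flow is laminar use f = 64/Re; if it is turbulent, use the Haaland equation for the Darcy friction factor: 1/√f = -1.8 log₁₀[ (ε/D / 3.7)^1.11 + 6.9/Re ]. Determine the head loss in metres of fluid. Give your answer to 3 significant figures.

Reynolds number Re = ρVD/μ = 919 · 1.15 · 0.349 / 0.233 = 1583.
Re < 2300 → laminar flow, so f = 64/Re = 64/1583 = 0.04043 (the turbulent correlation is not needed).
Darcy-Weisbach: ΔP = f(L/D)(ρV²/2) = 0.04043·(289/0.349)·(919·1.15²/2) = 0.04043·828.1·607.7 = 2.034e+04 Pa.
Head loss h_f = ΔP/(ρg) = 2.034e+04/(919·9.81) = 2.26 m.

h_f ≈ 2.26 m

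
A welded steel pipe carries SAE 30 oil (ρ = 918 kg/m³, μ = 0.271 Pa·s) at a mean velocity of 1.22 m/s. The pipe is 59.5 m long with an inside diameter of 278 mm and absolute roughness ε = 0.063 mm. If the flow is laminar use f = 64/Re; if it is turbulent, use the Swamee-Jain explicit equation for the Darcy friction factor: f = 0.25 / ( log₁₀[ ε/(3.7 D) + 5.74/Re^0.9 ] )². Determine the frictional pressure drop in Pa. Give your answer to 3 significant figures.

Reynolds number Re = ρVD/μ = 918 · 1.22 · 0.278 / 0.271 = 1149.
Re < 2300 → laminar flow, so f = 64/Re = 64/1149 = 0.05571 (the turbulent correlation is not needed).
Darcy-Weisbach: ΔP = f(L/D)(ρV²/2) = 0.05571·(59.5/0.278)·(918·1.22²/2) = 0.05571·214·683.2 = 8145 Pa.

ΔP ≈ 8150 Pa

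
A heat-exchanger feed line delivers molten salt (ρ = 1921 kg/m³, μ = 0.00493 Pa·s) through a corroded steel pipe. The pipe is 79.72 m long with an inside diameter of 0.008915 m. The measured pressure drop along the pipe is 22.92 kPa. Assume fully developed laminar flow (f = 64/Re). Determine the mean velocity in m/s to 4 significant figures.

V ≈ 0.1448 m/s

For laminar flow, f = 64/Re with Re = ρVD/μ, so Darcy-Weisbach reduces to ΔP = 32μLV/D². Solving for V: V = ΔP·D²/(32μL) = 2.292e+04·(0.008915)²/(32·0.00493·79.72) = 0.1448 m/s.
Check: Re = ρVD/μ = 1921·0.1448·0.008915/0.00493 = 503.1 < 2300, so the laminar assumption holds.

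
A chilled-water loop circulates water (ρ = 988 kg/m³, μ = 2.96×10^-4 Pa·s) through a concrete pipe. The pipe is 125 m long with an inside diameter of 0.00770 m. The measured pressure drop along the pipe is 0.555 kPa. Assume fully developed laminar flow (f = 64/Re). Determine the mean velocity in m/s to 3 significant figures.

For laminar flow, f = 64/Re with Re = ρVD/μ, so Darcy-Weisbach reduces to ΔP = 32μLV/D². Solving for V: V = ΔP·D²/(32μL) = 555·(0.0077)²/(32·0.000296·125) = 0.02779 m/s.
Check: Re = ρVD/μ = 988·0.02779·0.0077/0.000296 = 714.3 < 2300, so the laminar assumption holds.

V ≈ 0.0278 m/s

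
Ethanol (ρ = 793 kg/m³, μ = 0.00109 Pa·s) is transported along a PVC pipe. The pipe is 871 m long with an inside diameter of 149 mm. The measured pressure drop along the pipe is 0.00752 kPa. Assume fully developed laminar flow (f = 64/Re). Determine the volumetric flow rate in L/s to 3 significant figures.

For laminar flow, f = 64/Re with Re = ρVD/μ, so Darcy-Weisbach reduces to ΔP = 32μLV/D². Solving for V: V = ΔP·D²/(32μL) = 7.52·(0.149)²/(32·0.00109·871) = 0.005495 m/s.
Check: Re = ρVD/μ = 793·0.005495·0.149/0.00109 = 595.7 < 2300, so the laminar assumption holds.
Q = V·A = 0.005495·(π/4·0.149²) = 9.582e-05 m³/s = 0.0958 L/s.

Q ≈ 0.0958 L/s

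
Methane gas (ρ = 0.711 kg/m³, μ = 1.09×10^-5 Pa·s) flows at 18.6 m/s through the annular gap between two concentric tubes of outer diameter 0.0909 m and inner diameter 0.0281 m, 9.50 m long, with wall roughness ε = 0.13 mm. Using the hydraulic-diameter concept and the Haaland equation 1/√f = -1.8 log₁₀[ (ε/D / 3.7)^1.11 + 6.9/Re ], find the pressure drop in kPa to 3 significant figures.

ΔP ≈ 0.476 kPa

Hydraulic diameter D_h = 4A/P = D_o - D_i = 0.0909 - 0.0281 = 0.0628 m.
Re = ρVD_h/μ = 0.711·18.6·0.0628/1.09e-05 = 7.619e+04.
ε/D_h = 0.00013/0.0628 = 0.00207; Haaland gives 1/√f = -1.8 log₁₀[0.000245+9.06e-05] = 6.252, so f = 0.02558.
ΔP = f(L/D_h)(ρV²/2) = 0.02558·9.5/0.0628·123 = 475.9 Pa.
ΔP = 0.476 kPa.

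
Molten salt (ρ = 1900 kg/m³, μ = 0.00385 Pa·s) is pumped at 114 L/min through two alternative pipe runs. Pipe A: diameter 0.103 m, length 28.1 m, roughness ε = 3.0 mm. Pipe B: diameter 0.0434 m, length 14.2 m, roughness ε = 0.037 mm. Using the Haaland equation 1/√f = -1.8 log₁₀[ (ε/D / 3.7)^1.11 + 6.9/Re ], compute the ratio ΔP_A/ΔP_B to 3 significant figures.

Pipe A: V = Q/A = 0.0019/0.008332 = 0.228 m/s; Re = 1.159e+04; ε/D = 0.0291; Haaland → f = 0.05923; ΔP_A = f(L/D)(ρV²/2) = 798.2 Pa.
Pipe B: V = Q/A = 0.0019/0.001479 = 1.284 m/s; Re = 2.751e+04; ε/D = 0.000853; Haaland → f = 0.0257; ΔP_B = f(L/D)(ρV²/2) = 1.318e+04 Pa.
ΔP_A/ΔP_B = 798.2/1.318e+04 = 0.0606.

ΔP_A/ΔP_B ≈ 0.0606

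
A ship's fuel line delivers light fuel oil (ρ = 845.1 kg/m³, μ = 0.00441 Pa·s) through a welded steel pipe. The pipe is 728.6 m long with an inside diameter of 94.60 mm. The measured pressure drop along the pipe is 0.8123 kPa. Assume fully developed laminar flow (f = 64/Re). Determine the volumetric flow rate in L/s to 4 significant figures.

For laminar flow, f = 64/Re with Re = ρVD/μ, so Darcy-Weisbach reduces to ΔP = 32μLV/D². Solving for V: V = ΔP·D²/(32μL) = 812.3·(0.0946)²/(32·0.00441·728.6) = 0.0707 m/s.
Check: Re = ρVD/μ = 845.1·0.0707·0.0946/0.00441 = 1282 < 2300, so the laminar assumption holds.
Q = V·A = 0.0707·(π/4·0.0946²) = 0.0004969 m³/s = 0.4969 L/s.

Q ≈ 0.4969 L/s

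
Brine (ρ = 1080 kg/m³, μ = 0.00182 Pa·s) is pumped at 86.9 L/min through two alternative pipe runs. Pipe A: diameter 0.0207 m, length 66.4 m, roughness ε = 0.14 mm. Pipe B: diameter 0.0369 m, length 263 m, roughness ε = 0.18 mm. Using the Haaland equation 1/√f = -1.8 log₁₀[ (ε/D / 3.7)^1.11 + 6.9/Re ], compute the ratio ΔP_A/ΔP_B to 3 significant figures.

Pipe A: V = Q/A = 0.001448/0.0003365 = 4.304 m/s; Re = 5.286e+04; ε/D = 0.00676; Haaland → f = 0.03473; ΔP_A = f(L/D)(ρV²/2) = 1.114e+06 Pa.
Pipe B: V = Q/A = 0.001448/0.001069 = 1.354 m/s; Re = 2.966e+04; ε/D = 0.00488; Haaland → f = 0.03293; ΔP_B = f(L/D)(ρV²/2) = 2.325e+05 Pa.
ΔP_A/ΔP_B = 1.114e+06/2.325e+05 = 4.79.

ΔP_A/ΔP_B ≈ 4.79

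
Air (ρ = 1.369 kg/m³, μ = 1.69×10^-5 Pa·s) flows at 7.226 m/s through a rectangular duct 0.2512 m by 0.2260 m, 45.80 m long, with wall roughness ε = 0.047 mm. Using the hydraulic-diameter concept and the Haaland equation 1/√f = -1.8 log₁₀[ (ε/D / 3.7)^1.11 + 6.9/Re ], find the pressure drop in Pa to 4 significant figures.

ΔP ≈ 122.1 Pa

Hydraulic diameter D_h = 4A/P = 4·(0.2512·0.226)/(2·(0.2512+0.226)) = 0.2271/0.9544 = 0.2379 m.
Re = ρVD_h/μ = 1.369·7.226·0.2379/1.69e-05 = 1.393e+05.
ε/D_h = 4.7e-05/0.2379 = 0.000198; Haaland gives 1/√f = -1.8 log₁₀[1.81e-05+4.95e-05] = 7.506, so f = 0.01775.
ΔP = f(L/D_h)(ρV²/2) = 0.01775·45.8/0.2379·35.74 = 122.1 Pa.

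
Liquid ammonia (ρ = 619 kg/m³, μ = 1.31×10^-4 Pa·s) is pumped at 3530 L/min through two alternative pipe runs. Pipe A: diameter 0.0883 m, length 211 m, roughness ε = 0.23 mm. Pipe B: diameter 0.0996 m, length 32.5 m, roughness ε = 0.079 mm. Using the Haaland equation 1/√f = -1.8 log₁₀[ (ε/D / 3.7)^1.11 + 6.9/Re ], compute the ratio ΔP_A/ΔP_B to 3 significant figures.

Pipe A: V = Q/A = 0.05883/0.006124 = 9.608 m/s; Re = 4.009e+06; ε/D = 0.0026; Haaland → f = 0.02524; ΔP_A = f(L/D)(ρV²/2) = 1.723e+06 Pa.
Pipe B: V = Q/A = 0.05883/0.007791 = 7.551 m/s; Re = 3.554e+06; ε/D = 0.000793; Haaland → f = 0.0187; ΔP_B = f(L/D)(ρV²/2) = 1.077e+05 Pa.
ΔP_A/ΔP_B = 1.723e+06/1.077e+05 = 16.0.

ΔP_A/ΔP_B ≈ 16.0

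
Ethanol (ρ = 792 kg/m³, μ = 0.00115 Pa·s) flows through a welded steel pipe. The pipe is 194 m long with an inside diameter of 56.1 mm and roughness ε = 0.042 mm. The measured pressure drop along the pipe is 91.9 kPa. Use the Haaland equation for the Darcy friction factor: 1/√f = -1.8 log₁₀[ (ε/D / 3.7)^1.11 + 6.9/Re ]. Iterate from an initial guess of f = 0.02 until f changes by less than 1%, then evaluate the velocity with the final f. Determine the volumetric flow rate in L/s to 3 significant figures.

Rearranging Darcy-Weisbach: V = √(2·ΔP·D/(f·L·ρ)). With ε/D = 4.2e-05/0.0561 = 0.000749, iterate starting from f = 0.02:
  f = 0.02 → V = √(2·9.19e+04·0.0561/(0.02·194·792)) = 1.832 m/s; Re = ρVD/μ = 7.077e+04; f → 0.02192
  f = 0.02192 → V = 1.75 m/s; Re = 6.76e+04; f → 0.02205
Converged (Δf/f < 1%). With the final f = 0.02205: V = √(2·9.19e+04·0.0561/(0.02205·194·792)) = 1.745 m/s.
Q = V·A = 1.745·(π/4·0.0561²) = 0.004312 m³/s = 4.31 L/s.

Q ≈ 4.31 L/s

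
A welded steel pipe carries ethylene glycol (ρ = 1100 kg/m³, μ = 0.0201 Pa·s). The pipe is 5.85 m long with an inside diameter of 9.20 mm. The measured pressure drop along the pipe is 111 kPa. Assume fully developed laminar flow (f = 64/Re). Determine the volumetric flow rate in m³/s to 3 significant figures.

For laminar flow, f = 64/Re with Re = ρVD/μ, so Darcy-Weisbach reduces to ΔP = 32μLV/D². Solving for V: V = ΔP·D²/(32μL) = 1.11e+05·(0.0092)²/(32·0.0201·5.85) = 2.497 m/s.
Check: Re = ρVD/μ = 1100·2.497·0.0092/0.0201 = 1257 < 2300, so the laminar assumption holds.
Q = V·A = 2.497·(π/4·0.0092²) = 0.000166 m³/s = 1.66×10^-4 m³/s.

Q ≈ 1.66×10^-4 m³/s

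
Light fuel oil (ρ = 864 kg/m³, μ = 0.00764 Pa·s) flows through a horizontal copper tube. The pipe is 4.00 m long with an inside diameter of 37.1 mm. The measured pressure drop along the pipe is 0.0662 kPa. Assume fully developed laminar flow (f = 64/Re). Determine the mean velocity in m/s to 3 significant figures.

V ≈ 0.0932 m/s

For laminar flow, f = 64/Re with Re = ρVD/μ, so Darcy-Weisbach reduces to ΔP = 32μLV/D². Solving for V: V = ΔP·D²/(32μL) = 66.2·(0.0371)²/(32·0.00764·4) = 0.09318 m/s.
Check: Re = ρVD/μ = 864·0.09318·0.0371/0.00764 = 390.9 < 2300, so the laminar assumption holds.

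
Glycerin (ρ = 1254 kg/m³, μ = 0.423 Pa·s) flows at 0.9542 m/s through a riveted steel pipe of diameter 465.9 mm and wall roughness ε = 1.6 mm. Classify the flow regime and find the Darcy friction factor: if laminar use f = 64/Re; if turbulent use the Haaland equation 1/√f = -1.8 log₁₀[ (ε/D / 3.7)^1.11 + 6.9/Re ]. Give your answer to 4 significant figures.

Re = ρVD/μ = 1254·0.9542·0.4659/0.423 = 1318.
Re < 2300 → laminar, so f = 64/Re = 0.04856 (roughness is irrelevant in laminar flow).

f ≈ 0.04856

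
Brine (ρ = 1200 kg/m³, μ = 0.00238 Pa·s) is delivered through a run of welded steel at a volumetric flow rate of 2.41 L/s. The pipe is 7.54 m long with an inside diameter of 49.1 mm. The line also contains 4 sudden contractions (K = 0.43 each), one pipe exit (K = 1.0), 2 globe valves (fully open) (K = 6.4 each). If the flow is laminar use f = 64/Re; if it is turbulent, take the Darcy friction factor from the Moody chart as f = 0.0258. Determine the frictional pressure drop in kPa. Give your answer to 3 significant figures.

Q = 2.41 L/s = 2.41/1000 = 0.00241 m³/s.
Cross-sectional area A = πD²/4 = π(0.0491)²/4 = 0.001893 m²; mean velocity V = Q/A = 0.00241/0.001893 = 1.273 m/s.
Reynolds number Re = ρVD/μ = 1200 · 1.273 · 0.0491 / 0.00238 = 3.151e+04.
Re > 4000 → turbulent; use the Moody-chart value f = 0.0258.
Total minor-loss coefficient ΣK = 4·0.43 + 1·1 + 2·6.4 = 15.5.
ΔP = [f·L/D + ΣK]·(ρV²/2) = [0.0258·7.54/0.0491 + 15.5]·(1200·1.273²/2) = [3.962 + 15.5]·972 = 1.894e+04 Pa.
ΔP = 1.894e+04 Pa = 18.9 kPa.

ΔP ≈ 18.9 kPa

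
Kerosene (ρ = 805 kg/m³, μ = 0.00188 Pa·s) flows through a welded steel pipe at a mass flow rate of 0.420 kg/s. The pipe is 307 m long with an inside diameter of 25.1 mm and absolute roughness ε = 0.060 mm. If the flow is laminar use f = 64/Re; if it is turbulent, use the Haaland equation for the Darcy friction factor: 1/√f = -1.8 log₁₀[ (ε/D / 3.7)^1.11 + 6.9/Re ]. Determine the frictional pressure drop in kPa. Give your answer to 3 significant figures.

A = πD²/4 = π(0.0251)²/4 = 0.0004948 m²; mean velocity V = ṁ/(ρA) = 0.42/(805 · 0.0004948) = 1.054 m/s.
Reynolds number Re = ρVD/μ = 805 · 1.054 · 0.0251 / 0.00188 = 1.133e+04.
Re > 4000 → turbulent. Relative roughness ε/D = 6e-05/0.0251 = 0.00239. Haaland: 1/√f = -1.8 log₁₀[(0.00239/3.7)^1.11 + 6.9/1.133e+04] = -1.8 log₁₀[0.000288 + 0.000609] = 5.485, so f = 0.03324.
Darcy-Weisbach: ΔP = f(L/D)(ρV²/2) = 0.03324·(307/0.0251)·(805·1.054²/2) = 0.03324·1.223e+04·447.5 = 1.819e+05 Pa.
ΔP = 1.819e+05 Pa = 182 kPa.

ΔP ≈ 182 kPa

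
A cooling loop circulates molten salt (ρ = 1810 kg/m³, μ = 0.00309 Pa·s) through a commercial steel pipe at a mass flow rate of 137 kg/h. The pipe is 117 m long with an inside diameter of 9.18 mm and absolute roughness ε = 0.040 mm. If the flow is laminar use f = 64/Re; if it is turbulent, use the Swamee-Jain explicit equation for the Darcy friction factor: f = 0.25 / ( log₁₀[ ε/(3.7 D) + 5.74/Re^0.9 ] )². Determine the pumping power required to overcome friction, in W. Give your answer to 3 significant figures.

ṁ = 137 kg/h = 137/3600 = 0.03806 kg/s.
A = πD²/4 = π(0.00918)²/4 = 6.619e-05 m²; mean velocity V = ṁ/(ρA) = 0.03806/(1810 · 6.619e-05) = 0.3177 m/s.
Reynolds number Re = ρVD/μ = 1810 · 0.3177 · 0.00918 / 0.00309 = 1708.
Re < 2300 → laminar flow, so f = 64/Re = 64/1708 = 0.03747 (the turbulent correlation is not needed).
Darcy-Weisbach: ΔP = f(L/D)(ρV²/2) = 0.03747·(117/0.00918)·(1810·0.3177²/2) = 0.03747·1.275e+04·91.32 = 4.361e+04 Pa.
Q = ṁ/ρ = 0.03806/1810 = 2.103e-05 m³/s.
Pumping power P = QΔP = 2.103e-05·4.361e+04 = 0.9169 W = 0.917 W.

P ≈ 0.917 W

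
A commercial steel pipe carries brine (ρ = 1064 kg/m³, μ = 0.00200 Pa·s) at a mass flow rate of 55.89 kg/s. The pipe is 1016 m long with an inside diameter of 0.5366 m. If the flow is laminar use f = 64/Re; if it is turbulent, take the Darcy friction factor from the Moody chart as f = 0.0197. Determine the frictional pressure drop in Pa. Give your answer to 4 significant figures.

ΔP ≈ 1071 Pa

A = πD²/4 = π(0.5366)²/4 = 0.2261 m²; mean velocity V = ṁ/(ρA) = 55.89/(1064 · 0.2261) = 0.2323 m/s.
Reynolds number Re = ρVD/μ = 1064 · 0.2323 · 0.5366 / 0.002 = 6.631e+04.
Re > 4000 → turbulent; use the Moody-chart value f = 0.0197.
Darcy-Weisbach: ΔP = f(L/D)(ρV²/2) = 0.0197·(1016/0.5366)·(1064·0.2323²/2) = 0.0197·1893·28.7 = 1071 Pa.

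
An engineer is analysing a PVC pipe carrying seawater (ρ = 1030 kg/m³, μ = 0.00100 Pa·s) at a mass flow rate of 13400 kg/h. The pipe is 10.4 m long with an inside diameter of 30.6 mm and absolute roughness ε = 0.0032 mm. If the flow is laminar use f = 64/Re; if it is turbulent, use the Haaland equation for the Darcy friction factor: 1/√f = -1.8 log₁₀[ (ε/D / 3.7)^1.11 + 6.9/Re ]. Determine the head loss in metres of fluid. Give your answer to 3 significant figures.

ṁ = 13400 kg/h = 13400/3600 = 3.722 kg/s.
A = πD²/4 = π(0.0306)²/4 = 0.0007354 m²; mean velocity V = ṁ/(ρA) = 3.722/(1030 · 0.0007354) = 4.914 m/s.
Reynolds number Re = ρVD/μ = 1030 · 4.914 · 0.0306 / 0.001 = 1.549e+05.
Re > 4000 → turbulent. Relative roughness ε/D = 3.2e-06/0.0306 = 0.000105. Haaland: 1/√f = -1.8 log₁₀[(0.000105/3.7)^1.11 + 6.9/1.549e+05] = -1.8 log₁₀[8.93e-06 + 4.46e-05] = 7.689, so f = 0.01691.
Darcy-Weisbach: ΔP = f(L/D)(ρV²/2) = 0.01691·(10.4/0.0306)·(1030·4.914²/2) = 0.01691·339.9·1.244e+04 = 7.149e+04 Pa.
Head loss h_f = ΔP/(ρg) = 7.149e+04/(1030·9.81) = 7.07 m.

h_f ≈ 7.07 m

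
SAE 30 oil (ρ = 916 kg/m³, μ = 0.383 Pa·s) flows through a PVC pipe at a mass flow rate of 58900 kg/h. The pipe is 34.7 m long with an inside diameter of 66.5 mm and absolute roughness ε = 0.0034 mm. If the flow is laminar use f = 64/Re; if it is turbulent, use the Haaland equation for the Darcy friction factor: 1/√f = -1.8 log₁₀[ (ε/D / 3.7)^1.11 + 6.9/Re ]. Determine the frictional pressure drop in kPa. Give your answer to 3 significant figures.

ΔP ≈ 495 kPa

ṁ = 58900 kg/h = 58900/3600 = 16.36 kg/s.
A = πD²/4 = π(0.0665)²/4 = 0.003473 m²; mean velocity V = ṁ/(ρA) = 16.36/(916 · 0.003473) = 5.143 m/s.
Reynolds number Re = ρVD/μ = 916 · 5.143 · 0.0665 / 0.383 = 817.9.
Re < 2300 → laminar flow, so f = 64/Re = 64/817.9 = 0.07825 (the turbulent correlation is not needed).
Darcy-Weisbach: ΔP = f(L/D)(ρV²/2) = 0.07825·(34.7/0.0665)·(916·5.143²/2) = 0.07825·521.8·1.211e+04 = 4.946e+05 Pa.
ΔP = 4.946e+05 Pa = 495 kPa.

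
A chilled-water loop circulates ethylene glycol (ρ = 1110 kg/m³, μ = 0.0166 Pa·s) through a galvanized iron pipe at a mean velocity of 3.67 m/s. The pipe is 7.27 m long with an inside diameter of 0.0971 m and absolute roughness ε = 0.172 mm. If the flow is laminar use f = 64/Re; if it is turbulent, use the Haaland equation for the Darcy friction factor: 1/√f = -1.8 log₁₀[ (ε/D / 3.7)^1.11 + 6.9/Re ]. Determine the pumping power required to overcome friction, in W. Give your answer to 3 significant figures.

P ≈ 430 W

Reynolds number Re = ρVD/μ = 1110 · 3.67 · 0.0971 / 0.0166 = 2.383e+04.
Re > 4000 → turbulent. Relative roughness ε/D = 0.000172/0.0971 = 0.00177. Haaland: 1/√f = -1.8 log₁₀[(0.00177/3.7)^1.11 + 6.9/2.383e+04] = -1.8 log₁₀[0.000206 + 0.00029] = 5.948, so f = 0.02827.
Darcy-Weisbach: ΔP = f(L/D)(ρV²/2) = 0.02827·(7.27/0.0971)·(1110·3.67²/2) = 0.02827·74.87·7475 = 1.582e+04 Pa.
Q = V·A = 3.67·0.007405 = 0.02718 m³/s.
Pumping power P = QΔP = 0.02718·1.582e+04 = 429.9 W = 430 W.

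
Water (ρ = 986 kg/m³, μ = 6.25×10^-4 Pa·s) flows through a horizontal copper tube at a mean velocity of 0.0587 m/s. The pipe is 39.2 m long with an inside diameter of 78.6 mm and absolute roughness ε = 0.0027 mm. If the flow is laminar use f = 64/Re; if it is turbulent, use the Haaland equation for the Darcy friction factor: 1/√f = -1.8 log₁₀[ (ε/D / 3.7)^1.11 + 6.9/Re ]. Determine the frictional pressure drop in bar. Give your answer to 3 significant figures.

Reynolds number Re = ρVD/μ = 986 · 0.0587 · 0.0786 / 0.000625 = 7279.
Re > 4000 → turbulent. Relative roughness ε/D = 2.7e-06/0.0786 = 3.44e-05. Haaland: 1/√f = -1.8 log₁₀[(3.44e-05/3.7)^1.11 + 6.9/7279] = -1.8 log₁₀[2.6e-06 + 0.000948] = 5.44, so f = 0.0338.
Darcy-Weisbach: ΔP = f(L/D)(ρV²/2) = 0.0338·(39.2/0.0786)·(986·0.0587²/2) = 0.0338·498.7·1.699 = 28.63 Pa.
ΔP = 28.63 Pa = 2.86×10^-4 bar.

ΔP ≈ 2.86×10^-4 bar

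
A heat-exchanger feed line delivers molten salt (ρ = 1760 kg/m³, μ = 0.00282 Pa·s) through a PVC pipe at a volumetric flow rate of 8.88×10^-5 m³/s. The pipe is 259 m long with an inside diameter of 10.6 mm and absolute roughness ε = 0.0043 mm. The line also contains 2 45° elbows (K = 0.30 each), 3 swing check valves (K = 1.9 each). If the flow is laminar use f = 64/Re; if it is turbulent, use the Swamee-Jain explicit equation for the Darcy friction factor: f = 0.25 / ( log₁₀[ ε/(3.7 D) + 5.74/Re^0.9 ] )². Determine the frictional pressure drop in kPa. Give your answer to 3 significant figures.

ΔP ≈ 775 kPa

Cross-sectional area A = πD²/4 = π(0.0106)²/4 = 8.825e-05 m²; mean velocity V = Q/A = 8.88e-05/8.825e-05 = 1.006 m/s.
Reynolds number Re = ρVD/μ = 1760 · 1.006 · 0.0106 / 0.00282 = 6657.
Re > 4000 → turbulent. Relative roughness ε/D = 4.3e-06/0.0106 = 0.000406. Swamee-Jain: f = 0.25/(log₁₀[0.000406/3.7 + 5.74/6657^0.9])² = 0.25/(log₁₀[0.00011 + 0.00208])² = 0.25/(-2.66)² = 0.03534.
Total minor-loss coefficient ΣK = 2·0.3 + 3·1.9 = 6.3.
ΔP = [f·L/D + ΣK]·(ρV²/2) = [0.03534·259/0.0106 + 6.3]·(1760·1.006²/2) = [863.5 + 6.3]·891.1 = 7.75e+05 Pa.
ΔP = 7.75e+05 Pa = 775 kPa.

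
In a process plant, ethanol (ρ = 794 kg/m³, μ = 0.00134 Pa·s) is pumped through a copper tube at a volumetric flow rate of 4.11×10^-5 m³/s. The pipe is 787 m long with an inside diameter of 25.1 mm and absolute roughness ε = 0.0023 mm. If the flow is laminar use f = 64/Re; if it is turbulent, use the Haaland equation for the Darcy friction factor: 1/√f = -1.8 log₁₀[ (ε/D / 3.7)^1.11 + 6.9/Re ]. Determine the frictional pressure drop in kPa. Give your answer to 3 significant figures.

ΔP ≈ 4.45 kPa

Cross-sectional area A = πD²/4 = π(0.0251)²/4 = 0.0004948 m²; mean velocity V = Q/A = 4.11e-05/0.0004948 = 0.08306 m/s.
Reynolds number Re = ρVD/μ = 794 · 0.08306 · 0.0251 / 0.00134 = 1235.
Re < 2300 → laminar flow, so f = 64/Re = 64/1235 = 0.05181 (the turbulent correlation is not needed).
Darcy-Weisbach: ΔP = f(L/D)(ρV²/2) = 0.05181·(787/0.0251)·(794·0.08306²/2) = 0.05181·3.135e+04·2.739 = 4449 Pa.
ΔP = 4449 Pa = 4.45 kPa.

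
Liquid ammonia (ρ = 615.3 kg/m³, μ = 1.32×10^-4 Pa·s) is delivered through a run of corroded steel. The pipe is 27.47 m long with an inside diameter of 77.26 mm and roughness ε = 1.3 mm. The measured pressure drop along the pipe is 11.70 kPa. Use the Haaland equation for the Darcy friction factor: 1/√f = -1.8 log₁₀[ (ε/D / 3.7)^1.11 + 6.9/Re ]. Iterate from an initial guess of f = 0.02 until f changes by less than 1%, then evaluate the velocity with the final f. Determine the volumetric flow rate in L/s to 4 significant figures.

Rearranging Darcy-Weisbach: V = √(2·ΔP·D/(f·L·ρ)). With ε/D = 0.0013/0.07726 = 0.0168, iterate starting from f = 0.02:
  f = 0.02 → V = √(2·1.17e+04·0.07726/(0.02·27.47·615.3)) = 2.313 m/s; Re = ρVD/μ = 8.328e+05; f → 0.04571
  f = 0.04571 → V = 1.53 m/s; Re = 5.509e+05; f → 0.04574
Converged (Δf/f < 1%). With the final f = 0.04574: V = √(2·1.17e+04·0.07726/(0.04574·27.47·615.3)) = 1.529 m/s.
Q = V·A = 1.529·(π/4·0.07726²) = 0.007169 m³/s = 7.169 L/s.

Q ≈ 7.169 L/s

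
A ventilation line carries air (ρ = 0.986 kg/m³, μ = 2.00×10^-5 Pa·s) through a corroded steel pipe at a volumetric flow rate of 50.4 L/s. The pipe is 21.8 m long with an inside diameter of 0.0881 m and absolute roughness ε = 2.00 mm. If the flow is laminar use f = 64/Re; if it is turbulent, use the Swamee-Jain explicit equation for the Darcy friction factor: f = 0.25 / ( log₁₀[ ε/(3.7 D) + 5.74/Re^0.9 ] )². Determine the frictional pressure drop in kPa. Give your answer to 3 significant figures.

Q = 50.4 L/s = 50.4/1000 = 0.0504 m³/s.
Cross-sectional area A = πD²/4 = π(0.0881)²/4 = 0.006096 m²; mean velocity V = Q/A = 0.0504/0.006096 = 8.268 m/s.
Reynolds number Re = ρVD/μ = 0.986 · 8.268 · 0.0881 / 2e-05 = 3.591e+04.
Re > 4000 → turbulent. Relative roughness ε/D = 0.002/0.0881 = 0.0227. Swamee-Jain: f = 0.25/(log₁₀[0.0227/3.7 + 5.74/3.591e+04^0.9])² = 0.25/(log₁₀[0.00614 + 0.000456])² = 0.25/(-2.181)² = 0.05256.
Darcy-Weisbach: ΔP = f(L/D)(ρV²/2) = 0.05256·(21.8/0.0881)·(0.986·8.268²/2) = 0.05256·247.4·33.7 = 438.3 Pa.
ΔP = 438.3 Pa = 0.438 kPa.

ΔP ≈ 0.438 kPa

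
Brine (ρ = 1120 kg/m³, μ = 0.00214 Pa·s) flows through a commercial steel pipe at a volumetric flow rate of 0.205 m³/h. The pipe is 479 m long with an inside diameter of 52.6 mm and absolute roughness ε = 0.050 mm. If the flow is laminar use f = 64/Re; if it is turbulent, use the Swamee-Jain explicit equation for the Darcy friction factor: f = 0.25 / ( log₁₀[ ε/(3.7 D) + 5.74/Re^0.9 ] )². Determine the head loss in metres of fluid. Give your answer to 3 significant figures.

h_f ≈ 0.0283 m

Q = 0.205 m³/h = 0.205/3600 = 5.694e-05 m³/s.
Cross-sectional area A = πD²/4 = π(0.0526)²/4 = 0.002173 m²; mean velocity V = Q/A = 5.694e-05/0.002173 = 0.02621 m/s.
Reynolds number Re = ρVD/μ = 1120 · 0.02621 · 0.0526 / 0.00214 = 721.4.
Re < 2300 → laminar flow, so f = 64/Re = 64/721.4 = 0.08872 (the turbulent correlation is not needed).
Darcy-Weisbach: ΔP = f(L/D)(ρV²/2) = 0.08872·(479/0.0526)·(1120·0.02621²/2) = 0.08872·9106·0.3846 = 310.7 Pa.
Head loss h_f = ΔP/(ρg) = 310.7/(1120·9.81) = 0.0283 m.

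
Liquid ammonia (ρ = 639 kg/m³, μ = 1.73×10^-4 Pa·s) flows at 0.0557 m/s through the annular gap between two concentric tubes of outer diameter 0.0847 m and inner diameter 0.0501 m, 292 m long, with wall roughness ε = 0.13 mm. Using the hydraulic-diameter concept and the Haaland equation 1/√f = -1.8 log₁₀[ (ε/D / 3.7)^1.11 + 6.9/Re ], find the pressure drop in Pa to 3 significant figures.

ΔP ≈ 320 Pa

Hydraulic diameter D_h = 4A/P = D_o - D_i = 0.0847 - 0.0501 = 0.0346 m.
Re = ρVD_h/μ = 639·0.0557·0.0346/0.000173 = 7118.
ε/D_h = 0.00013/0.0346 = 0.00376; Haaland gives 1/√f = -1.8 log₁₀[0.000476+0.000969] = 5.112, so f = 0.03826.
ΔP = f(L/D_h)(ρV²/2) = 0.03826·292/0.0346·0.9912 = 320.1 Pa.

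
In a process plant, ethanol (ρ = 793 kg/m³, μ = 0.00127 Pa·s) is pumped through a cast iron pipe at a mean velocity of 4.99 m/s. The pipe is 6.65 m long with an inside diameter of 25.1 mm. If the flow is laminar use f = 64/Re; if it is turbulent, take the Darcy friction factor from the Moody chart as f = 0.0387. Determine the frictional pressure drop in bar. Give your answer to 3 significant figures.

Reynolds number Re = ρVD/μ = 793 · 4.99 · 0.0251 / 0.00127 = 7.821e+04.
Re > 4000 → turbulent; use the Moody-chart value f = 0.0387.
Darcy-Weisbach: ΔP = f(L/D)(ρV²/2) = 0.0387·(6.65/0.0251)·(793·4.99²/2) = 0.0387·264.9·9873 = 1.012e+05 Pa.
ΔP = 1.012e+05 Pa = 1.01 bar.

ΔP ≈ 1.01 bar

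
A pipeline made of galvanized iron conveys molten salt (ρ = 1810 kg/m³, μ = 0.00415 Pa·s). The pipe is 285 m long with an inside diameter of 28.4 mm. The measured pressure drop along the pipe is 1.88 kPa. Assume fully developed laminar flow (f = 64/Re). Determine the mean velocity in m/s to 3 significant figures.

For laminar flow, f = 64/Re with Re = ρVD/μ, so Darcy-Weisbach reduces to ΔP = 32μLV/D². Solving for V: V = ΔP·D²/(32μL) = 1880·(0.0284)²/(32·0.00415·285) = 0.04006 m/s.
Check: Re = ρVD/μ = 1810·0.04006·0.0284/0.00415 = 496.2 < 2300, so the laminar assumption holds.

V ≈ 0.0401 m/s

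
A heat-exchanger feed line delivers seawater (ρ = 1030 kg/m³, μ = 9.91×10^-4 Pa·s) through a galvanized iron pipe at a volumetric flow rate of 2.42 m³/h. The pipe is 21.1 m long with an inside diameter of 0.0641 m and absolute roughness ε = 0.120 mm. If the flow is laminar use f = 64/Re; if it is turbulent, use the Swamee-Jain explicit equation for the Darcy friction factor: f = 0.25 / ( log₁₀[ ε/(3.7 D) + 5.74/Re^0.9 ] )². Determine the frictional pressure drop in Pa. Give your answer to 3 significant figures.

Q = 2.42 m³/h = 2.42/3600 = 0.0006722 m³/s.
Cross-sectional area A = πD²/4 = π(0.0641)²/4 = 0.003227 m²; mean velocity V = Q/A = 0.0006722/0.003227 = 0.2083 m/s.
Reynolds number Re = ρVD/μ = 1030 · 0.2083 · 0.0641 / 0.000991 = 1.388e+04.
Re > 4000 → turbulent. Relative roughness ε/D = 0.00012/0.0641 = 0.00187. Swamee-Jain: f = 0.25/(log₁₀[0.00187/3.7 + 5.74/1.388e+04^0.9])² = 0.25/(log₁₀[0.000506 + 0.00107])² = 0.25/(-2.801)² = 0.03185.
Darcy-Weisbach: ΔP = f(L/D)(ρV²/2) = 0.03185·(21.1/0.0641)·(1030·0.2083²/2) = 0.03185·329.2·22.35 = 234.3 Pa.

ΔP ≈ 234 Pa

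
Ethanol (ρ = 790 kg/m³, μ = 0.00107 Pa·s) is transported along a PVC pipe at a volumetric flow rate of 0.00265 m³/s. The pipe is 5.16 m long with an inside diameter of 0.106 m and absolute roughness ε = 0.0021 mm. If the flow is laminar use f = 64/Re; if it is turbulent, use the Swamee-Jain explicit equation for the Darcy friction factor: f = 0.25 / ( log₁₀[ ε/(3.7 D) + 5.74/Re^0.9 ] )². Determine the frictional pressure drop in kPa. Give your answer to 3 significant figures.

Cross-sectional area A = πD²/4 = π(0.106)²/4 = 0.008825 m²; mean velocity V = Q/A = 0.00265/0.008825 = 0.3003 m/s.
Reynolds number Re = ρVD/μ = 790 · 0.3003 · 0.106 / 0.00107 = 2.35e+04.
Re > 4000 → turbulent. Relative roughness ε/D = 2.1e-06/0.106 = 1.98e-05. Swamee-Jain: f = 0.25/(log₁₀[1.98e-05/3.7 + 5.74/2.35e+04^0.9])² = 0.25/(log₁₀[5.35e-06 + 0.000668])² = 0.25/(-3.172)² = 0.02485.
Darcy-Weisbach: ΔP = f(L/D)(ρV²/2) = 0.02485·(5.16/0.106)·(790·0.3003²/2) = 0.02485·48.68·35.62 = 43.09 Pa.
ΔP = 43.09 Pa = 0.0431 kPa.

ΔP ≈ 0.0431 kPa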